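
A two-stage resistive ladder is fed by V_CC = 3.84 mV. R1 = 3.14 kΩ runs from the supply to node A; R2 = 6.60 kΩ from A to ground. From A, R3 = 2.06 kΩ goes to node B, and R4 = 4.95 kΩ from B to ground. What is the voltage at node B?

V_B ≈ 1.41 mV

The second stage (R3 + R4 = 7.010 kΩ) loads node A in parallel with R2.
Effective lower resistance at A: R2 ‖ 7.010 = 3.399 kΩ.
V_A = 3.84 × 3.399/(3.14 + 3.399) = 1.996 mV.
Stage 2 is unloaded, so V_B = V_A · R4/(R3+R4) = 1.996 × 4.95/7.010 = 1.410 mV.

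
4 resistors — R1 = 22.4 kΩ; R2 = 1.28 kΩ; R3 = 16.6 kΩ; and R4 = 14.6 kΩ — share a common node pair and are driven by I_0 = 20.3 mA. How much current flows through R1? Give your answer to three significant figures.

Conductances: ΣG = 1/22.4 + 1/1.28 + 1/16.6 + 1/14.6 = 0.9546 (1/kΩ).
Current divider: I(R1) = I_0 · G_k/ΣG = 20.3 × (0.04464/0.9546) = 20.3 × 0.04676 = 0.9493 mA.

I ≈ 0.949 mA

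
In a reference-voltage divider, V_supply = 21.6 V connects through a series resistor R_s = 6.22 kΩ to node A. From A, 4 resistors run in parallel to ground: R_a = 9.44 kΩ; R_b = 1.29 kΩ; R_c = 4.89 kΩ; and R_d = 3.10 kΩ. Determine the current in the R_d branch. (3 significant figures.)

Parallel bank: R_p = 1/(1/9.44 + 1/1.29 + 1/4.89 + 1/3.10) = 0.7101 kΩ.
Node voltage V_A = V_supply · R_p/(R_s + R_p) = 21.6 × 0.1025 = 2.213 V.
I(R_d) = V_A / R_d = 2.213/3.10 = 0.7140 mA.

I ≈ 0.714 mA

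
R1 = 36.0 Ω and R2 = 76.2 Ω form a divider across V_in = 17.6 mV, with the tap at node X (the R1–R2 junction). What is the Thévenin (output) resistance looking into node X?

R_th ≈ 24.4 Ω

With V_in suppressed (replaced by a short), R_th = R1 ‖ R2 = (36.00 × 76.2)/(36.00 + 76.2) = 24.45 Ω.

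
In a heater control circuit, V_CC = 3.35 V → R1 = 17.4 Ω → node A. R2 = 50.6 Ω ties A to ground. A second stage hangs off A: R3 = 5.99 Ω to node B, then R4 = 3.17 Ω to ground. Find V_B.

V_B ≈ 0.357 V

Looking into the second stage from A: R3 + R4 = 9.160 Ω appears in parallel with R2.
R2 ‖ (R3+R4) = 7.756 Ω.
So V_A = 3.35 × 0.3083 = 1.033 V.
Then the unloaded second divider: V_B = V_A × R4/(R3+R4) = 1.033 × 0.3461 = 0.3574 V.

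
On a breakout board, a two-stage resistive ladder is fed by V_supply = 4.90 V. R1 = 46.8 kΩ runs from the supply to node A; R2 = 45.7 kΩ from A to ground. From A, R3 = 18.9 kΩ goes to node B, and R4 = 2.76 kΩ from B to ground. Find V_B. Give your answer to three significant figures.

V_B ≈ 0.149 V

Looking into the second stage from A: R3 + R4 = 21.66 kΩ appears in parallel with R2.
Effective lower resistance at A: R2 ‖ 21.66 = 14.70 kΩ.
First divider: V_A = V_supply · 14.70/(46.8 + 14.70) = 1.171 V.
Then the unloaded second divider: V_B = V_A × R4/(R3+R4) = 1.171 × 0.1274 = 0.1492 V.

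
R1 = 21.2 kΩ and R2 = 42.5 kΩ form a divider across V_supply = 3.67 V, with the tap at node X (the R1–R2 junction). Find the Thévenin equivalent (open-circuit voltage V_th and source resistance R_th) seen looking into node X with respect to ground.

V_th ≈ 2.45 V, R_th ≈ 14.1 kΩ

Open-circuit (no load on X): V_th = V_supply · R2/(R1 + R2) = 3.67 × 42.5/(21.20 + 42.5) = 2.449 V.
With V_supply suppressed (replaced by a short), R_th = R1 ‖ R2 = (21.20 × 42.5)/(21.20 + 42.5) = 14.14 kΩ.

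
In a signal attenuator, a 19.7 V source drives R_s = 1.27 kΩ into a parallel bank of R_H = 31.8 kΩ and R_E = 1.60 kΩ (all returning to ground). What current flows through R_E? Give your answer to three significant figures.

Combine the parallel branches: R_p = (1/31.8 + 1/1.60)⁻¹ = 1.523 kΩ.
V_A = 19.7 × 1.523/2.793 = 10.74 V.
Branch current I = V_A/R_E = 10.74/1.60 = 6.715 mA.

I ≈ 6.71 mA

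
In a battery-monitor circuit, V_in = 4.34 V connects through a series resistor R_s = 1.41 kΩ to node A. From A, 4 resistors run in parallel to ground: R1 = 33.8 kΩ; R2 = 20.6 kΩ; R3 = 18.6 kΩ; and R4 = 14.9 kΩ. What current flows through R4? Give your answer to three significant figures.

I ≈ 0.227 mA

Combine the parallel branches: R_p = (1/33.8 + 1/20.6 + 1/18.6 + 1/14.9)⁻¹ = 5.025 kΩ.
V_A = 4.34 × 5.025/6.435 = 3.389 V.
Branch current I = V_A/R4 = 3.389/14.9 = 0.2275 mA.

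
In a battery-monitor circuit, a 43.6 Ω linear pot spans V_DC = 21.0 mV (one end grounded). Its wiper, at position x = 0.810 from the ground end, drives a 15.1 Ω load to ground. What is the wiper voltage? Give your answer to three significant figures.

V_out ≈ 11.8 mV

The pot divides into 8.284 Ω above the wiper and 35.32 Ω below.
(x·R_p) ‖ R_L = 10.58 Ω.
Then V_out = V_DC · 10.58/(8.284 + 10.58) = 11.78 mV.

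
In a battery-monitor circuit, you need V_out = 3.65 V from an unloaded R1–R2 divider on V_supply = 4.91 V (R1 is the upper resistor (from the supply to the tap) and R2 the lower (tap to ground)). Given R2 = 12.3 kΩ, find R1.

Required fraction k = V_out/V_supply = 0.7434.
So R1 = R2 · (V_supply/V_out − 1) = 12.3 × (4.91/3.65 − 1) = 12.3 × 0.3452 = 4.246 kΩ.

R1 ≈ 4.25 kΩ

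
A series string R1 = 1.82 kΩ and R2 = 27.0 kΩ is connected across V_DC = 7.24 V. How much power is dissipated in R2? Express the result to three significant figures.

ΣR = 28.82 kΩ → I = 7.24/28.82 = 0.2512 mA.
V(R2) = I·R = 6.783 V; P = V·I = 6.783 × 0.2512 = 1.704 mW.

P ≈ 1.70 mW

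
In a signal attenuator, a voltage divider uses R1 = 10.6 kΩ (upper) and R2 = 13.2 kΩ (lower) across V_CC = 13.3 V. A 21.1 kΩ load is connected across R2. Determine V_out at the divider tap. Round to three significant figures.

The load sits in parallel with R2, giving an effective lower resistance R2' = R2·R_L/(R2+R_L) = 8.120 kΩ.
Now apply the divider: V_out = 13.3 × 0.4338 = 5.769 V.

V_out ≈ 5.77 V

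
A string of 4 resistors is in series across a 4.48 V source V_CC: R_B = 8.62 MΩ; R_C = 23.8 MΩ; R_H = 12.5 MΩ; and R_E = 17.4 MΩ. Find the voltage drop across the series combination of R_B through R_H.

ΣR = 8.62 + 23.8 + 12.5 + 17.4 = 62.32 MΩ.
R_{R_B..R_H} = 8.62 + 23.8 + 12.5 = 44.92 MΩ.
V = V_CC · R/ΣR = 4.48 × 0.7208 = 3.229 V.

V ≈ 3.23 V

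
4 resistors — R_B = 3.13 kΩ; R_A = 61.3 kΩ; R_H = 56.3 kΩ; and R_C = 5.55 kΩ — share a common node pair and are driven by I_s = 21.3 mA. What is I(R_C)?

Total conductance ΣG = 1/3.13 + 1/61.3 + 1/56.3 + 1/5.55 = 0.5337 (units of 1/kΩ).
By the current-divider rule, I = I_s · G_k/ΣG = 21.3 × 0.3376 = 7.190 mA.

I ≈ 7.19 mA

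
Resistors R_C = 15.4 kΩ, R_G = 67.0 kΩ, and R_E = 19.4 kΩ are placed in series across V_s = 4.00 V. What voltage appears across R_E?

ΣR = 15.4 + 67.0 + 19.4 = 101.8 kΩ.
By the voltage-divider rule, V = 4.00 × 19.40/101.8 = 0.7623 V.

V ≈ 0.762 V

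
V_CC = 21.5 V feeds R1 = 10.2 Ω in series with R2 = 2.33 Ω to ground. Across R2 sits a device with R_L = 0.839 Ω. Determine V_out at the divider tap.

The load sits in parallel with R2, giving an effective lower resistance R2' = R2·R_L/(R2+R_L) = 0.6169 Ω.
Now apply the divider: V_out = 21.5 × 0.05703 = 1.226 V.

V_out ≈ 1.23 V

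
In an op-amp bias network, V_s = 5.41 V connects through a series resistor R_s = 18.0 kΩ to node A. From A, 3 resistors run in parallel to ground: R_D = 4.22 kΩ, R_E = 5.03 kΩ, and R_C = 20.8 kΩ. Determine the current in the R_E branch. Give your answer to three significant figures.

I ≈ 0.111 mA

Combine the parallel branches: R_p = (1/4.22 + 1/5.03 + 1/20.8)⁻¹ = 2.067 kΩ.
V_A by voltage divider: V_A = 5.41 × 2.067/(18.0 + 2.067) = 0.5572 V.
Branch current I = V_A/R_E = 0.5572/5.03 = 0.1108 mA.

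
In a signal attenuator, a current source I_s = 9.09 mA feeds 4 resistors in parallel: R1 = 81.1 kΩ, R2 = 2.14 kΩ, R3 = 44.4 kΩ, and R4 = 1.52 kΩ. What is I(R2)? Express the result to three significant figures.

Total conductance ΣG = 1/81.1 + 1/2.14 + 1/44.4 + 1/1.52 = 1.160 (units of 1/kΩ).
By the current-divider rule, I = I_s · G_k/ΣG = 9.09 × 0.4028 = 3.662 mA.

I ≈ 3.66 mA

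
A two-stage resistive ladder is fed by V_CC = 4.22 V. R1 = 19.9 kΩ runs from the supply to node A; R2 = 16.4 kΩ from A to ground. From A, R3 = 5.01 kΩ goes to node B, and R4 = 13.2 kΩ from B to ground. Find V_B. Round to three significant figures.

V_B ≈ 0.925 V

Looking into the second stage from A: R3 + R4 = 18.21 kΩ appears in parallel with R2.
R2 ‖ (R3+R4) = 8.629 kΩ.
So V_A = 4.22 × 0.3025 = 1.276 V.
V_B = V_A × 0.7249 = 0.9252 V.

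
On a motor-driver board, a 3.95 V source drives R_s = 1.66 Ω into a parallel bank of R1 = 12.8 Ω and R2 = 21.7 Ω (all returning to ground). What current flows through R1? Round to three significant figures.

Combine the parallel branches: R_p = (1/12.8 + 1/21.7)⁻¹ = 8.051 Ω.
V_A = 3.95 × 8.051/9.711 = 3.275 V.
I(R1) = V_A / R1 = 3.275/12.8 = 0.2558 A.

I ≈ 0.256 A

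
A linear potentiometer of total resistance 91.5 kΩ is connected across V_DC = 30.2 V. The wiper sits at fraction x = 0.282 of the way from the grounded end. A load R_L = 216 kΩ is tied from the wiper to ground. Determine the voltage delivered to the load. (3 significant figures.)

Split the track: R_lower = x·R_p = 25.80 kΩ, R_upper = (1−x)·R_p = 65.70 kΩ.
(x·R_p) ‖ R_L = 23.05 kΩ.
V_out = 30.2 × 23.05/(65.70 + 23.05) = 7.844 V.
(Unloaded: V_out = x·V_DC = 8.52 V.)

V_out ≈ 7.84 V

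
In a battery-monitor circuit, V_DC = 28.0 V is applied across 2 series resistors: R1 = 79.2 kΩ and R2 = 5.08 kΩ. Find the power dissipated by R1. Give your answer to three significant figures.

P ≈ 8.74 mW

The common current is I = 28.0/84.28 = 0.3322 mA.
P(R1) = I²·R1 = (0.3322)² × 79.2 = 8.742 mW.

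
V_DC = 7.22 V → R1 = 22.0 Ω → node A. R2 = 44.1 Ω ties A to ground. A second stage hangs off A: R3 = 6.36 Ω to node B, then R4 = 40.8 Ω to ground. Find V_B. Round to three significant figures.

Node A sees R2 in parallel with the series input of stage 2, R3 + R4 = 47.16 Ω.
R2 ‖ (R3+R4) = 22.79 Ω.
So V_A = 7.22 × 0.5088 = 3.674 V.
Then the unloaded second divider: V_B = V_A × R4/(R3+R4) = 3.674 × 0.8651 = 3.178 V.

V_B ≈ 3.18 V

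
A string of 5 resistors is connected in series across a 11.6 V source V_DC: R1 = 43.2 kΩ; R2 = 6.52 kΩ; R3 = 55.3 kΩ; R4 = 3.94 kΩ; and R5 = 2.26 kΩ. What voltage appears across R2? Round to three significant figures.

Total series resistance ΣR = 43.2 + 6.52 + 55.3 + 3.94 + 2.26 = 111.2 kΩ.
By the voltage-divider rule, V = 11.6 × 6.520/111.2 = 0.6800 V.

V ≈ 0.680 V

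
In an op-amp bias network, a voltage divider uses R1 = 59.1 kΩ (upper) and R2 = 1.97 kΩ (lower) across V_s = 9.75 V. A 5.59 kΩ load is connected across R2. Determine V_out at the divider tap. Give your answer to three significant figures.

V_out ≈ 0.235 V

The load sits in parallel with R2, giving an effective lower resistance R2' = R2·R_L/(R2+R_L) = 1.457 kΩ.
Then V_out = V_s · R2'/(R1 + R2') = 9.75 × 1.457/60.56 = 0.2345 V.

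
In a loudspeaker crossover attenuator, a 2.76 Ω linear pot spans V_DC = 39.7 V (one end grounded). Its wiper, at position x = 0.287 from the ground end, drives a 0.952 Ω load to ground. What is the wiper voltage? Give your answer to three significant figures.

V_out ≈ 7.15 V

Lower segment x·R_p = 0.7921 Ω; upper segment (1−x)·R_p = 1.968 Ω.
(x·R_p) ‖ R_L = 0.4324 Ω.
Then V_out = V_DC · 0.4324/(1.968 + 0.4324) = 7.151 V.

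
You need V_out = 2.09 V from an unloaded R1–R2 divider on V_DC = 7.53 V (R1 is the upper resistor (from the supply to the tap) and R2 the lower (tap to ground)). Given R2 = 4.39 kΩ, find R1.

V_out/V_DC = R2/(R1+R2) = 0.2776.
So R1 = R2 · (V_DC/V_out − 1) = 4.39 × (7.53/2.09 − 1) = 4.39 × 2.603 = 11.43 kΩ.

R1 ≈ 11.4 kΩ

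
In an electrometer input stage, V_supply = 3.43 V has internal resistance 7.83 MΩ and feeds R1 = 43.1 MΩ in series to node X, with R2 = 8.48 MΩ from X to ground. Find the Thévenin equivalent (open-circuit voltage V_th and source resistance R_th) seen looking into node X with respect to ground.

V_th ≈ 0.490 V, R_th ≈ 7.27 MΩ

R1' = 7.83 + 43.1 = 50.93 MΩ (source resistance + R1).
With X open, the divider is unloaded: V_th = 3.43 × 8.48/59.41 = 0.4896 V.
With V_supply suppressed (replaced by a short), R_th = R1' ‖ R2 = (50.93 × 8.48)/(50.93 + 8.48) = 7.270 MΩ.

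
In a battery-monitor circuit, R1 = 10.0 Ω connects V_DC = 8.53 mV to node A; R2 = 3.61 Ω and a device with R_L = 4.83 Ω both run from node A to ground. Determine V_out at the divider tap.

R2 ‖ R_L = (3.61 × 4.83)/(3.61 + 4.83) = 2.066 Ω.
Now apply the divider: V_out = 8.53 × 0.1712 = 1.460 mV.

V_out ≈ 1.46 mV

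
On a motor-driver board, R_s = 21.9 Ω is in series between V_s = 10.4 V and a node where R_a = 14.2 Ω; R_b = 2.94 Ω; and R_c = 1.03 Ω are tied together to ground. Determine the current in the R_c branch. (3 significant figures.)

Parallel bank: R_p = 1/(1/14.2 + 1/2.94 + 1/1.03) = 0.7239 Ω.
V_A by voltage divider: V_A = 10.4 × 0.7239/(21.9 + 0.7239) = 0.3328 V.
Branch current I = V_A/R_c = 0.3328/1.03 = 0.3231 A.

I ≈ 0.323 A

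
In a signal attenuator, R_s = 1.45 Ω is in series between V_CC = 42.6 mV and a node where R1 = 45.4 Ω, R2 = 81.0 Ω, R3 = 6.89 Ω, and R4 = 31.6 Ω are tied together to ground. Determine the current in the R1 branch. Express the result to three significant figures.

Parallel bank: R_p = 1/(1/45.4 + 1/81.0 + 1/6.89 + 1/31.6) = 4.736 Ω.
V_A by voltage divider: V_A = 42.6 × 4.736/(1.45 + 4.736) = 32.61 mV.
Branch current I = V_A/R1 = 32.61/45.4 = 0.7184 mA.

I ≈ 0.718 mA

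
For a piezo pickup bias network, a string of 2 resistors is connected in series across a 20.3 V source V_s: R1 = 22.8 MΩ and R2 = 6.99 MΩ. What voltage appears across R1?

Series total: ΣR = 22.8 + 6.99 = 29.79 MΩ.
V = V_s · R/ΣR = 20.3 × 0.7654 = 15.54 V.

V ≈ 15.5 V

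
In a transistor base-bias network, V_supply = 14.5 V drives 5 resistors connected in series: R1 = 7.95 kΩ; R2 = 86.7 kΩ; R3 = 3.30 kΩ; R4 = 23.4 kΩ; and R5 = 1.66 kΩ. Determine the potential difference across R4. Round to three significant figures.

V ≈ 2.76 V

Series total: ΣR = 7.95 + 86.7 + 3.30 + 23.4 + 1.66 = 123.0 kΩ.
By the voltage-divider rule, V = 14.5 × 23.40/123.0 = 2.758 V.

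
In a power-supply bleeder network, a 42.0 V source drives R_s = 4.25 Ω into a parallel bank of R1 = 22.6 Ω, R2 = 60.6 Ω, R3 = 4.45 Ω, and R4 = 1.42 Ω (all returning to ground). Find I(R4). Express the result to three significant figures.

I ≈ 5.68 A

Combine the parallel branches: R_p = (1/22.6 + 1/60.6 + 1/4.45 + 1/1.42)⁻¹ = 1.010 Ω.
V_A = 42.0 × 1.010/5.260 = 8.067 V.
I(R4) = V_A / R4 = 8.067/1.42 = 5.681 A.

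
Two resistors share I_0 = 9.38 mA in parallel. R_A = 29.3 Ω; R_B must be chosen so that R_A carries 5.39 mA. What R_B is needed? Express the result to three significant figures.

Two-branch current divider: I_A = I_0 · R_B/(R_A + R_B).
5.39/9.38 = R_B/(R_A + R_B) → R_B = R_A · (0.5746)/(1 − 0.5746) = 29.3 × 1.351 = 39.58 Ω.

R_B ≈ 39.6 Ω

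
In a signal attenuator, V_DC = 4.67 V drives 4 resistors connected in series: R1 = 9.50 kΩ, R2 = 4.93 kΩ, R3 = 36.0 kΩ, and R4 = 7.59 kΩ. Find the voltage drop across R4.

Total series resistance ΣR = 9.50 + 4.93 + 36.0 + 7.59 = 58.02 kΩ.
Voltage divider: V = V_DC · (7.590 / 58.02) = 4.67 × 0.1308 = 0.6109 V.

V ≈ 0.611 V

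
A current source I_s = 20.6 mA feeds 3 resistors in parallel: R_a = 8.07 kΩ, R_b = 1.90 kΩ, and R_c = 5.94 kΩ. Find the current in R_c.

ΣG = 1/8.07 + 1/1.90 + 1/5.94 = 0.8186.
R_c takes the fraction G_k/ΣG = 0.1684/0.8186 = 0.2057, so I = 20.6 × 0.2057 = 4.237 mA.

I ≈ 4.24 mA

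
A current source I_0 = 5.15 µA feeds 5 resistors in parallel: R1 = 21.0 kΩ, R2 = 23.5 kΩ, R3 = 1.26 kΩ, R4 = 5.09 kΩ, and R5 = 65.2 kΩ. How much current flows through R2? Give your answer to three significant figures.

I ≈ 0.200 µA

Total conductance ΣG = 1/21.0 + 1/23.5 + 1/1.26 + 1/5.09 + 1/65.2 = 1.096 (units of 1/kΩ).
Current divider: I(R2) = I_0 · G_k/ΣG = 5.15 × (0.04255/1.096) = 5.15 × 0.03884 = 0.2000 µA.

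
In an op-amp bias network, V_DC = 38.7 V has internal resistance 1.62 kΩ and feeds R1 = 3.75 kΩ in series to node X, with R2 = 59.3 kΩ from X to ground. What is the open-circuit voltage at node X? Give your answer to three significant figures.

V_th ≈ 35.5 V

R1' = 1.62 + 3.75 = 5.370 kΩ (source resistance + R1).
Open-circuit (no load on X): V_th = V_DC · R2/(R1' + R2) = 38.7 × 59.3/(5.370 + 59.3) = 35.49 V.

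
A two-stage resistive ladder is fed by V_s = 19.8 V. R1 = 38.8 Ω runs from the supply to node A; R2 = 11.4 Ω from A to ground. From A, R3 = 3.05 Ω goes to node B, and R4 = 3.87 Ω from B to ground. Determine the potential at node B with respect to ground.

V_B ≈ 1.11 V

Looking into the second stage from A: R3 + R4 = 6.920 Ω appears in parallel with R2.
R2 ‖ (R3+R4) = 4.306 Ω.
First divider: V_A = V_s · 4.306/(38.8 + 4.306) = 1.978 V.
V_B = V_A × 0.5592 = 1.106 V.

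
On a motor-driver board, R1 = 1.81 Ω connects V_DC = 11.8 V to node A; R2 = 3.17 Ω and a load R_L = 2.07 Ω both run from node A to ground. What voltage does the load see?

V_out ≈ 4.83 V

The load sits in parallel with R2, giving an effective lower resistance R2' = R2·R_L/(R2+R_L) = 1.252 Ω.
Then V_out = V_DC · R2'/(R1 + R2') = 11.8 × 1.252/3.062 = 4.825 V.
(Unloaded it would be 7.51 V; the load pulls it down.)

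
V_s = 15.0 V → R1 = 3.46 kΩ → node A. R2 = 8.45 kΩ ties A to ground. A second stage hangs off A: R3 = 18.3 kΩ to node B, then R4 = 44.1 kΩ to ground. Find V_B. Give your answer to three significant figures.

Node A sees R2 in parallel with the series input of stage 2, R3 + R4 = 62.40 kΩ.
R2 ‖ (R3+R4) = 7.442 kΩ.
First divider: V_A = V_s · 7.442/(3.46 + 7.442) = 10.24 V.
Then the unloaded second divider: V_B = V_A × R4/(R3+R4) = 10.24 × 0.7067 = 7.237 V.

V_B ≈ 7.24 V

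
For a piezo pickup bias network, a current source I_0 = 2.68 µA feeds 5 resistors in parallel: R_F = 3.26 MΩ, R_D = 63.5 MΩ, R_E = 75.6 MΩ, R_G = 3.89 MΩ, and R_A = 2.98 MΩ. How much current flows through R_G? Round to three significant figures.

Total conductance ΣG = 1/3.26 + 1/63.5 + 1/75.6 + 1/3.89 + 1/2.98 = 0.9284 (units of 1/MΩ).
Current divider: I(R_G) = I_0 · G_k/ΣG = 2.68 × (0.2571/0.9284) = 2.68 × 0.2769 = 0.7421 µA.

I ≈ 0.742 µA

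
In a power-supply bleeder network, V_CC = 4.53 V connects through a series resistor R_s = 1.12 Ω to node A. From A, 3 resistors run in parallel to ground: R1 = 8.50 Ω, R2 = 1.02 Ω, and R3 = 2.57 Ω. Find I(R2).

I ≈ 1.67 A

Parallel bank: R_p = 1/(1/8.50 + 1/1.02 + 1/2.57) = 0.6724 Ω.
Node voltage V_A = V_CC · R_p/(R_s + R_p) = 4.53 × 0.3751 = 1.699 V.
I(R2) = V_A / R2 = 1.699/1.02 = 1.666 A.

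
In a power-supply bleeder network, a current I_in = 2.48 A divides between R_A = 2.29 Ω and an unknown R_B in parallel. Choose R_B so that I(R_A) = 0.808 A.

R_B ≈ 1.11 Ω

In a two-way split, I_A/I_in = R_B/(R_A + R_B).
With f = 0.3258, R_B = R_A · f/(1−f) = 2.29 × 0.4833 = 1.107 Ω.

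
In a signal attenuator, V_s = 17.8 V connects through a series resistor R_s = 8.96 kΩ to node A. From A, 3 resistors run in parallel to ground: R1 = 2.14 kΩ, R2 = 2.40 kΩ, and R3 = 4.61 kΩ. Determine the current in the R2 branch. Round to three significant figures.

I ≈ 0.683 mA

Equivalent of the parallel group: R_p = 0.9084 kΩ.
V_A = 17.8 × 0.9084/9.868 = 1.638 V.
I(R2) = V_A / R2 = 1.638/2.40 = 0.6827 mA.
(Check via current divider: I_total = 1.804 mA; share G_k/ΣG = 0.3785 → same result.)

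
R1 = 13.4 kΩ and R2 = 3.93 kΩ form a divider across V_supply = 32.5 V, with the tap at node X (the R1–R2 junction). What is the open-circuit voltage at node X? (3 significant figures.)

V_th is the unloaded tap voltage: V_supply · R2/(R1+R2) = 32.5 × 0.2268 = 7.370 V.

V_th ≈ 7.37 V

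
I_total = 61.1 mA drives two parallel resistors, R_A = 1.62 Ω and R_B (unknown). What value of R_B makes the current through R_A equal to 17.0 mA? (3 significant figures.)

R_B ≈ 0.624 Ω

Two-branch current divider: I_A = I_total · R_B/(R_A + R_B).
17.0/61.1 = R_B/(R_A + R_B) → R_B = R_A · (0.2782)/(1 − 0.2782) = 1.62 × 0.3855 = 0.6245 Ω.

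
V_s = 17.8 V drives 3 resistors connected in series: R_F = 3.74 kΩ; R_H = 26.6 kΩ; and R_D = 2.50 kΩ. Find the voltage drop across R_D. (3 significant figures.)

V ≈ 1.36 V

Series total: ΣR = 3.74 + 26.6 + 2.50 = 32.84 kΩ.
V = V_s · R/ΣR = 17.8 × 0.07613 = 1.355 V.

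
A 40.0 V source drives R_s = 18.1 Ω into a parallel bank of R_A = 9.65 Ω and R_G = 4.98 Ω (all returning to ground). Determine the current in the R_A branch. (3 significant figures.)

Combine the parallel branches: R_p = (1/9.65 + 1/4.98)⁻¹ = 3.285 Ω.
V_A by voltage divider: V_A = 40.0 × 3.285/(18.1 + 3.285) = 6.144 V.
Branch current I = V_A/R_A = 6.144/9.65 = 0.6367 A.
(Check via current divider: I_total = 1.870 A; share G_k/ΣG = 0.3404 → same result.)

I ≈ 0.637 A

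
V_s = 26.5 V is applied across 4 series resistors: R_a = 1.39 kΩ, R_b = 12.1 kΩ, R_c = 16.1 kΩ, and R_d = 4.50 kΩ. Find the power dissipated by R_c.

Series current I = V_s/ΣR = 26.5/34.09 = 0.7774 mA.
P(R_c) = I²·R_c = (0.7774)² × 16.1 = 9.729 mW.

P ≈ 9.73 mW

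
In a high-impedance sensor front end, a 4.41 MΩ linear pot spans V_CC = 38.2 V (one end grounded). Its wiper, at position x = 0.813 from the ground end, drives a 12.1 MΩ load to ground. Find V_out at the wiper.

V_out ≈ 29.4 V

Lower segment x·R_p = 3.585 MΩ; upper segment (1−x)·R_p = 0.8247 MΩ.
R_L loads the lower segment: effective lower R = 2.766 MΩ.
V_out = 38.2 × 2.766/(0.8247 + 2.766) = 29.43 V.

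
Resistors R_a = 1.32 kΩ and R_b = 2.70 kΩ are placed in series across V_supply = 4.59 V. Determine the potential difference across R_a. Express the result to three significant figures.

V ≈ 1.51 V

Series total: ΣR = 1.32 + 2.70 = 4.020 kΩ.
Voltage divider: V = V_supply · (1.320 / 4.020) = 4.59 × 0.3284 = 1.507 V.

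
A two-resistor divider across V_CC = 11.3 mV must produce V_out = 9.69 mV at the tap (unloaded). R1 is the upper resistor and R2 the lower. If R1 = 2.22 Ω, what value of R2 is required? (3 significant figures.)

R2 ≈ 13.4 Ω

V_out/V_CC = R2/(R1+R2) = 0.8575.
So R2 = R1 · V_out/(V_CC − V_out) = 2.22 × 9.69/(11.3 − 9.69) = 2.22 × 6.019 = 13.36 Ω.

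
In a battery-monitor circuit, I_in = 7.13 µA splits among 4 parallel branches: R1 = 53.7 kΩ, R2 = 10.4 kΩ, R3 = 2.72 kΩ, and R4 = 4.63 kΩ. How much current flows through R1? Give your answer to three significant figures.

ΣG = 1/53.7 + 1/10.4 + 1/2.72 + 1/4.63 = 0.6984.
R1 takes the fraction G_k/ΣG = 0.01862/0.6984 = 0.02666, so I = 7.13 × 0.02666 = 0.1901 µA.

I ≈ 0.190 µA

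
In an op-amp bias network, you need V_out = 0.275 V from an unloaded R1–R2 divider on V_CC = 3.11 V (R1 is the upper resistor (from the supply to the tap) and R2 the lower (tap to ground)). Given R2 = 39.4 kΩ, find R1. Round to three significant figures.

R1 ≈ 406 kΩ

V_out/V_CC = R2/(R1+R2) = 0.08842.
So R1 = R2 · (V_CC/V_out − 1) = 39.4 × (3.11/0.275 − 1) = 39.4 × 10.31 = 406.2 kΩ.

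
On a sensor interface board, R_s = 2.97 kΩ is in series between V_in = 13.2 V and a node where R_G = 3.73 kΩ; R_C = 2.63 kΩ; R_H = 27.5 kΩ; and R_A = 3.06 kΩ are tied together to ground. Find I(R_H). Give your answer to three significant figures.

Parallel bank: R_p = 1/(1/3.73 + 1/2.63 + 1/27.5 + 1/3.06) = 0.9886 kΩ.
V_A = 13.2 × 0.9886/3.959 = 3.297 V.
Branch current I = V_A/R_H = 3.297/27.5 = 0.1199 mA.

I ≈ 0.120 mA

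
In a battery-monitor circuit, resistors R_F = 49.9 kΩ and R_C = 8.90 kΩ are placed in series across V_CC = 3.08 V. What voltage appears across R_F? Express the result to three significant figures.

ΣR = 49.9 + 8.90 = 58.80 kΩ.
V = V_CC · R/ΣR = 3.08 × 0.8486 = 2.614 V.

V ≈ 2.61 V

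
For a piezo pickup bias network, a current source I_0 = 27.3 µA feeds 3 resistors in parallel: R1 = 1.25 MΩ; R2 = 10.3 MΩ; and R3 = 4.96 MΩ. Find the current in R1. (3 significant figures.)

I ≈ 19.9 µA

ΣG = 1/1.25 + 1/10.3 + 1/4.96 = 1.099.
By the current-divider rule, I = I_0 · G_k/ΣG = 27.3 × 0.7281 = 19.88 µA.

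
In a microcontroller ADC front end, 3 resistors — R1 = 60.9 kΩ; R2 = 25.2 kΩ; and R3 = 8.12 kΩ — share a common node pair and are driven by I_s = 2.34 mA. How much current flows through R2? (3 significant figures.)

Total conductance ΣG = 1/60.9 + 1/25.2 + 1/8.12 = 0.1793 (units of 1/kΩ).
By the current-divider rule, I = I_s · G_k/ΣG = 2.34 × 0.2214 = 0.5180 mA.

I ≈ 0.518 mA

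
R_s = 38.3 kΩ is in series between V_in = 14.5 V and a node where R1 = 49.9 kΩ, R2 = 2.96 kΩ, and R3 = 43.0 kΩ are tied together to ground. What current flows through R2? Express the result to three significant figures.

Parallel bank: R_p = 1/(1/49.9 + 1/2.96 + 1/43.0) = 2.624 kΩ.
Node voltage V_A = V_in · R_p/(R_s + R_p) = 14.5 × 0.06411 = 0.9296 V.
Branch current I = V_A/R2 = 0.9296/2.96 = 0.3141 mA.
(Check via current divider: I_total = 0.3543 mA; share G_k/ΣG = 0.8864 → same result.)

I ≈ 0.314 mA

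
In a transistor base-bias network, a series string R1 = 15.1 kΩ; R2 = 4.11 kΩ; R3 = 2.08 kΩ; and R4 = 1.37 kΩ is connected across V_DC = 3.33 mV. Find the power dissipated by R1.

P ≈ 0.326 nW

The common current is I = 3.33/22.66 = 0.1470 µA.
P(R1) = I²·R1 = (0.1470)² × 15.1 = 0.3261 nW.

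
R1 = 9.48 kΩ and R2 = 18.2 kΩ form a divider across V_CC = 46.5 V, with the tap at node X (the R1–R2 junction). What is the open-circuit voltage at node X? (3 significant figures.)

Open-circuit (no load on X): V_th = V_CC · R2/(R1 + R2) = 46.5 × 18.2/(9.480 + 18.2) = 30.57 V.

V_th ≈ 30.6 V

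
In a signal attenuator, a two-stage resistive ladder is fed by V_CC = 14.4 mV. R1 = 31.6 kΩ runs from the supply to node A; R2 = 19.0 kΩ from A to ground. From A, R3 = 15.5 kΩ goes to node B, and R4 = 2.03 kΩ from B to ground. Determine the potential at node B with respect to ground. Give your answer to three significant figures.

The second stage (R3 + R4 = 17.53 kΩ) loads node A in parallel with R2.
Effective lower resistance at A: R2 ‖ 17.53 = 9.118 kΩ.
So V_A = 14.4 × 0.2239 = 3.225 mV.
Then the unloaded second divider: V_B = V_A × R4/(R3+R4) = 3.225 × 0.1158 = 0.3734 mV.

V_B ≈ 0.373 mV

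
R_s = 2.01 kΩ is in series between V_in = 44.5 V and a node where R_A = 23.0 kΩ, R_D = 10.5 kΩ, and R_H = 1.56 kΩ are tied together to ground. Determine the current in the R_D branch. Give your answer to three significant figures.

Equivalent of the parallel group: R_p = 1.282 kΩ.
Node voltage V_A = V_in · R_p/(R_s + R_p) = 44.5 × 0.3895 = 17.33 V.
I(R_D) = V_A / R_D = 17.33/10.5 = 1.651 mA.
(Equivalently: I_total = 13.52 mA, then current-divider fraction G_k/ΣG = 0.1221.)

I ≈ 1.65 mA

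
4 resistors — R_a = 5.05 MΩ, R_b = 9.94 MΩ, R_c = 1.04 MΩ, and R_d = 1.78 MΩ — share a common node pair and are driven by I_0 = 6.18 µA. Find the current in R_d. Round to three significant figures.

Conductances: ΣG = 1/5.05 + 1/9.94 + 1/1.04 + 1/1.78 = 1.822 (1/MΩ).
R_d takes the fraction G_k/ΣG = 0.5618/1.822 = 0.3083, so I = 6.18 × 0.3083 = 1.906 µA.

I ≈ 1.91 µA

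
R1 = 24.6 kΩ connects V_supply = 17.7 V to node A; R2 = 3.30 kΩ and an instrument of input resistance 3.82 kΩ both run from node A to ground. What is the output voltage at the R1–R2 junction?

First combine the lower leg with the load: R2 ‖ R_L = 1.771 kΩ.
Voltage divider with the loaded lower leg: V_out = 17.7 × 1.771/(24.6 + 1.771) = 17.7 × 0.06714 = 1.188 V.

V_out ≈ 1.19 V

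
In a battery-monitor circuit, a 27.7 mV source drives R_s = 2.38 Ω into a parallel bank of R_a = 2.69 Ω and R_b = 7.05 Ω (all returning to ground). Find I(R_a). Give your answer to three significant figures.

I ≈ 4.63 mA

Parallel bank: R_p = 1/(1/2.69 + 1/7.05) = 1.947 Ω.
Node voltage V_A = V_DC · R_p/(R_s + R_p) = 27.7 × 0.4500 = 12.46 mV.
I(R_a) = V_A / R_a = 12.46/2.69 = 4.634 mA.
(Check via current divider: I_total = 6.402 mA; share G_k/ΣG = 0.7238 → same result.)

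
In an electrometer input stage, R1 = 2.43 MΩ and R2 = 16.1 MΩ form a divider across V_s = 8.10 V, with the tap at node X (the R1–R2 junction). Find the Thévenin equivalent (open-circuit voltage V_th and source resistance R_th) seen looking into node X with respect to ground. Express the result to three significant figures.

V_th is the unloaded tap voltage: V_s · R2/(R1+R2) = 8.10 × 0.8689 = 7.038 V.
With V_s suppressed (replaced by a short), R_th = R1 ‖ R2 = (2.430 × 16.1)/(2.430 + 16.1) = 2.111 MΩ.

V_th ≈ 7.04 V, R_th ≈ 2.11 MΩ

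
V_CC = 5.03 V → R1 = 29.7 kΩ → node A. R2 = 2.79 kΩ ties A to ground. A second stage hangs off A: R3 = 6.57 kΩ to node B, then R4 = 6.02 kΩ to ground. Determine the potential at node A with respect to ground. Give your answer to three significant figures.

V_A ≈ 0.359 V

The second stage (R3 + R4 = 12.59 kΩ) loads node A in parallel with R2.
Effective lower resistance at A: R2 ‖ 12.59 = 2.284 kΩ.
V_A = 5.03 × 2.284/(29.7 + 2.284) = 0.3592 V.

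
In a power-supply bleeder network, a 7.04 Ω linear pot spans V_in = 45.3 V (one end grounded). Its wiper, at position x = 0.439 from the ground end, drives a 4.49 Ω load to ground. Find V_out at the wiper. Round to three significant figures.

The pot divides into 3.949 Ω above the wiper and 3.091 Ω below.
(x·R_p) ‖ R_L = 1.831 Ω.
Loaded-divider output: V_out = 45.3 × 0.3167 = 14.35 V.

V_out ≈ 14.3 V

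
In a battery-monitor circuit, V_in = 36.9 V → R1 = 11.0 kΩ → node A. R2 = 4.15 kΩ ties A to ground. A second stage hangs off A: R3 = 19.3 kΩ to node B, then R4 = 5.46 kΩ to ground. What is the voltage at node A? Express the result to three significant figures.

Node A sees R2 in parallel with the series input of stage 2, R3 + R4 = 24.76 kΩ.
Effective lower resistance at A: R2 ‖ 24.76 = 3.554 kΩ.
V_A = 36.9 × 3.554/(11.0 + 3.554) = 9.011 V.

V_A ≈ 9.01 V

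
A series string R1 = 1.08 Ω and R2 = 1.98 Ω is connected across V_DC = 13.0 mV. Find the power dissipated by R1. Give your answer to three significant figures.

ΣR = 3.060 Ω → I = 13.0/3.060 = 4.248 mA.
V(R1) = I·R = 4.588 mV; P = V·I = 4.588 × 4.248 = 19.49 µW.

P ≈ 19.5 µW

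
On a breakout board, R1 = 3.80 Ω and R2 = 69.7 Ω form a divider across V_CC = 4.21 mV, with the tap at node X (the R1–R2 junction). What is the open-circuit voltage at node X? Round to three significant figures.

V_th ≈ 3.99 mV

With X open, the divider is unloaded: V_th = 4.21 × 69.7/73.50 = 3.992 mV.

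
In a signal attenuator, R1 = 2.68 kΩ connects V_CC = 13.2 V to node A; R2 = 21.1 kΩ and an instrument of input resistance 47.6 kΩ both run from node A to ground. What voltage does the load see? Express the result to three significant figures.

The load sits in parallel with R2, giving an effective lower resistance R2' = R2·R_L/(R2+R_L) = 14.62 kΩ.
Then V_out = V_CC · R2'/(R1 + R2') = 13.2 × 14.62/17.30 = 11.16 V.

V_out ≈ 11.2 V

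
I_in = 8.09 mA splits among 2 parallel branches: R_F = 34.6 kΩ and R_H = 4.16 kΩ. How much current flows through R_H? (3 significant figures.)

With just two branches, the current splits inversely with resistance.
So I = 8.09 × 34.6/38.76 = 7.222 mA.

I ≈ 7.22 mA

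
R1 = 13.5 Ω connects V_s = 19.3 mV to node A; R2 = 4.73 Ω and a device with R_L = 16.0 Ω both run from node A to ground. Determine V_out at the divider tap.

V_out ≈ 4.11 mV

The load sits in parallel with R2, giving an effective lower resistance R2' = R2·R_L/(R2+R_L) = 3.651 Ω.
Voltage divider with the loaded lower leg: V_out = 19.3 × 3.651/(13.5 + 3.651) = 19.3 × 0.2129 = 4.108 mV.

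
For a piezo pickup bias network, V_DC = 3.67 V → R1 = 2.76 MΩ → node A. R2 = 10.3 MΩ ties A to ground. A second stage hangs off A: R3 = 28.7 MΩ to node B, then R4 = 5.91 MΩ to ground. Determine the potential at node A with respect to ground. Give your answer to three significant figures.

V_A ≈ 2.72 V

Node A sees R2 in parallel with the series input of stage 2, R3 + R4 = 34.61 MΩ.
Effective lower resistance at A: R2 ‖ 34.61 = 7.938 MΩ.
First divider: V_A = V_DC · 7.938/(2.76 + 7.938) = 2.723 V.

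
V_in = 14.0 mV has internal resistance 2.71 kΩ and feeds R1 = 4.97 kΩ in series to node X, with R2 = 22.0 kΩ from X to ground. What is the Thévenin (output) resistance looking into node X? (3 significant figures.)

R1' = 2.71 + 4.97 = 7.680 kΩ (source resistance + R1).
Zeroing V_in shorts the top of R1' to ground, so R_th = R1' ‖ R2 = 5.693 kΩ.

R_th ≈ 5.69 kΩ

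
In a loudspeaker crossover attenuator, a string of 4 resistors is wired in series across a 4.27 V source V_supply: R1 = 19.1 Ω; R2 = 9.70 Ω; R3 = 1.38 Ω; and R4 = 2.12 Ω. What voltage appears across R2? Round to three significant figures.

V ≈ 1.28 V

Series total: ΣR = 19.1 + 9.70 + 1.38 + 2.12 = 32.30 Ω.
Voltage divider: V = V_supply · (9.700 / 32.30) = 4.27 × 0.3003 = 1.282 V.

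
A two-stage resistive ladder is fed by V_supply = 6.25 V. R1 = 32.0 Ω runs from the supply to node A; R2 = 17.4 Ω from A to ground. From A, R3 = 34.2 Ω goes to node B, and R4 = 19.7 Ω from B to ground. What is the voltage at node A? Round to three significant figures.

The second stage (R3 + R4 = 53.90 Ω) loads node A in parallel with R2.
Effective lower resistance at A: R2 ‖ 53.90 = 13.15 Ω.
V_A = 6.25 × 13.15/(32.0 + 13.15) = 1.821 V.

V_A ≈ 1.82 V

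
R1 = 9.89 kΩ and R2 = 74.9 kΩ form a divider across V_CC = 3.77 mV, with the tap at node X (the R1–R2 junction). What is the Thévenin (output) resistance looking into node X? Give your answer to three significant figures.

R_th ≈ 8.74 kΩ

With V_CC suppressed (replaced by a short), R_th = R1 ‖ R2 = (9.890 × 74.9)/(9.890 + 74.9) = 8.736 kΩ.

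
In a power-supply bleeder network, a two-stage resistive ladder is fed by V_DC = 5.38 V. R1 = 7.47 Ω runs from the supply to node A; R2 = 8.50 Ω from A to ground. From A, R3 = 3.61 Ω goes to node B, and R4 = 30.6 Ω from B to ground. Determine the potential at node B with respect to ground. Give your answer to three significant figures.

V_B ≈ 2.29 V

The second stage (R3 + R4 = 34.21 Ω) loads node A in parallel with R2.
Effective lower resistance at A: R2 ‖ 34.21 = 6.808 Ω.
So V_A = 5.38 × 0.4768 = 2.565 V.
Then the unloaded second divider: V_B = V_A × R4/(R3+R4) = 2.565 × 0.8945 = 2.295 V.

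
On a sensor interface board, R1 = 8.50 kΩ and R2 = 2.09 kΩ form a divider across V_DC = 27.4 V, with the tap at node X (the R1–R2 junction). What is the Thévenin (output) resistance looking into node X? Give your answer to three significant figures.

With V_DC suppressed (replaced by a short), R_th = R1 ‖ R2 = (8.500 × 2.09)/(8.500 + 2.09) = 1.678 kΩ.

R_th ≈ 1.68 kΩ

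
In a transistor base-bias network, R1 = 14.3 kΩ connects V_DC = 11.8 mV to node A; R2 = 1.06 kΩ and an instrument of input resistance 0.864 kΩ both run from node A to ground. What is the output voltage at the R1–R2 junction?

First combine the lower leg with the load: R2 ‖ R_L = 0.4760 kΩ.
Voltage divider with the loaded lower leg: V_out = 11.8 × 0.4760/(14.3 + 0.4760) = 11.8 × 0.03221 = 0.3801 mV.
(Unloaded it would be 0.814 mV; the load pulls it down.)

V_out ≈ 0.380 mV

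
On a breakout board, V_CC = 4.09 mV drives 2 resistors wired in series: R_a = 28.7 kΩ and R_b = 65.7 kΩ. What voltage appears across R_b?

V ≈ 2.85 mV

ΣR = 28.7 + 65.7 = 94.40 kΩ.
By the voltage-divider rule, V = 4.09 × 65.70/94.40 = 2.847 mV.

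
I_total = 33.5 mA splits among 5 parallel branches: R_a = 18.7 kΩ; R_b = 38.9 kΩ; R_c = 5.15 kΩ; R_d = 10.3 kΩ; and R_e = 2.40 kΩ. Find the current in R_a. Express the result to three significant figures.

ΣG = 1/18.7 + 1/38.9 + 1/5.15 + 1/10.3 + 1/2.40 = 0.7871.
Current divider: I(R_a) = I_total · G_k/ΣG = 33.5 × (0.05348/0.7871) = 33.5 × 0.06794 = 2.276 mA.

I ≈ 2.28 mA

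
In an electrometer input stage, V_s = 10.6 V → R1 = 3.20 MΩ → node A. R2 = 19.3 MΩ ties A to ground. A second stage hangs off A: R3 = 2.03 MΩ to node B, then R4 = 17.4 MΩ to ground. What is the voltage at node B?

Looking into the second stage from A: R3 + R4 = 19.43 MΩ appears in parallel with R2.
R2 ‖ (R3+R4) = 9.682 MΩ.
First divider: V_A = V_s · 9.682/(3.20 + 9.682) = 7.967 V.
V_B = V_A × 0.8955 = 7.135 V.

V_B ≈ 7.13 V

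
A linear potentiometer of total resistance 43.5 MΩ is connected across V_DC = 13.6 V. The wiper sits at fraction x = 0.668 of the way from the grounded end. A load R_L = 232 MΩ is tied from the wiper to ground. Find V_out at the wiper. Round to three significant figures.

Lower segment x·R_p = 29.06 MΩ; upper segment (1−x)·R_p = 14.44 MΩ.
(x·R_p) ‖ R_L = 25.82 MΩ.
V_out = 13.6 × 25.82/(14.44 + 25.82) = 8.722 V.

V_out ≈ 8.72 V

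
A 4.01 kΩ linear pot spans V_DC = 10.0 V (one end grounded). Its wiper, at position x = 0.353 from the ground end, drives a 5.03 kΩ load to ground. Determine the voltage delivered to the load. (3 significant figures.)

Split the track: R_lower = x·R_p = 1.416 kΩ, R_upper = (1−x)·R_p = 2.594 kΩ.
R_L loads the lower segment: effective lower R = 1.105 kΩ.
V_out = 10.0 × 1.105/(2.594 + 1.105) = 2.986 V.

V_out ≈ 2.99 V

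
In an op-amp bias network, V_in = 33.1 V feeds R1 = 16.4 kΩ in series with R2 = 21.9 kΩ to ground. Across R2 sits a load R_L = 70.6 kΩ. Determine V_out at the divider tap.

R2 ‖ R_L = (21.9 × 70.6)/(21.9 + 70.6) = 16.72 kΩ.
Voltage divider with the loaded lower leg: V_out = 33.1 × 16.72/(16.4 + 16.72) = 33.1 × 0.5048 = 16.71 V.
(Unloaded it would be 18.9 V; the load pulls it down.)

V_out ≈ 16.7 V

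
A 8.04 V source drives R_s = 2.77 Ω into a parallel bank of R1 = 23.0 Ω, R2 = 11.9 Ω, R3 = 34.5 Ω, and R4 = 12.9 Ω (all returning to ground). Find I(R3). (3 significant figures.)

Equivalent of the parallel group: R_p = 4.273 Ω.
Node voltage V_A = V_CC · R_p/(R_s + R_p) = 8.04 × 0.6067 = 4.878 V.
I(R3) = V_A / R3 = 4.878/34.5 = 0.1414 A.

I ≈ 0.141 A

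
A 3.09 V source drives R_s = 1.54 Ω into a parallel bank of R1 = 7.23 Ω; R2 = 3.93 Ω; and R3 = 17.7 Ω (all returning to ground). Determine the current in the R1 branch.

I ≈ 0.253 A

Combine the parallel branches: R_p = (1/7.23 + 1/3.93 + 1/17.7)⁻¹ = 2.226 Ω.
V_A = 3.09 × 2.226/3.766 = 1.826 V.
I(R1) = V_A / R1 = 1.826/7.23 = 0.2526 A.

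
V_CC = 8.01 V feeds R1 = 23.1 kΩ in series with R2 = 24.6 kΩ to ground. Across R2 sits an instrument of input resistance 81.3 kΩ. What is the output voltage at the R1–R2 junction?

V_out ≈ 3.60 V

R2 ‖ R_L = (24.6 × 81.3)/(24.6 + 81.3) = 18.89 kΩ.
Then V_out = V_CC · R2'/(R1 + R2') = 8.01 × 18.89/41.99 = 3.603 V.
(Unloaded it would be 4.13 V; the load pulls it down.)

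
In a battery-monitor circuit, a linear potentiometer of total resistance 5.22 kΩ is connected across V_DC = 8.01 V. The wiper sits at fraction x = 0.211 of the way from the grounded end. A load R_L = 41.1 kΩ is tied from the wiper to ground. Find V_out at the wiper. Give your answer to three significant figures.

The pot divides into 4.119 kΩ above the wiper and 1.101 kΩ below.
(x·R_p) ‖ R_L = 1.073 kΩ.
Loaded-divider output: V_out = 8.01 × 0.2066 = 1.655 V.

V_out ≈ 1.66 V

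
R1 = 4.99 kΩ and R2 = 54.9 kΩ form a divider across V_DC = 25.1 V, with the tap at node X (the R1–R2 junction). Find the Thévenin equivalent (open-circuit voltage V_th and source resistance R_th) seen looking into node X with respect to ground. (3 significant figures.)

With X open, the divider is unloaded: V_th = 25.1 × 54.9/59.89 = 23.01 V.
Zeroing V_DC shorts the top of R1 to ground, so R_th = R1 ‖ R2 = 4.574 kΩ.

V_th ≈ 23.0 V, R_th ≈ 4.57 kΩ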